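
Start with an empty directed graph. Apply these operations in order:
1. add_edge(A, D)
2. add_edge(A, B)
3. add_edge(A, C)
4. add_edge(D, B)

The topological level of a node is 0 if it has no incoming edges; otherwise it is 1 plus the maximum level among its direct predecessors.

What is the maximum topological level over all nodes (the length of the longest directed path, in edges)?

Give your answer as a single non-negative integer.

Answer: 2

Derivation:
Op 1: add_edge(A, D). Edges now: 1
Op 2: add_edge(A, B). Edges now: 2
Op 3: add_edge(A, C). Edges now: 3
Op 4: add_edge(D, B). Edges now: 4
Compute levels (Kahn BFS):
  sources (in-degree 0): A
  process A: level=0
    A->B: in-degree(B)=1, level(B)>=1
    A->C: in-degree(C)=0, level(C)=1, enqueue
    A->D: in-degree(D)=0, level(D)=1, enqueue
  process C: level=1
  process D: level=1
    D->B: in-degree(B)=0, level(B)=2, enqueue
  process B: level=2
All levels: A:0, B:2, C:1, D:1
max level = 2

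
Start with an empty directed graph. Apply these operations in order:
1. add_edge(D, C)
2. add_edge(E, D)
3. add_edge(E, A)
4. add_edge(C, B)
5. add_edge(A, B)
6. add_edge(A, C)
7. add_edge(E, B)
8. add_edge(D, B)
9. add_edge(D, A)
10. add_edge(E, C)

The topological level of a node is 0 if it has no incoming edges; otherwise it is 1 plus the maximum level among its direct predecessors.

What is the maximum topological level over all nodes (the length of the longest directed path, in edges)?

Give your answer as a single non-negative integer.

Op 1: add_edge(D, C). Edges now: 1
Op 2: add_edge(E, D). Edges now: 2
Op 3: add_edge(E, A). Edges now: 3
Op 4: add_edge(C, B). Edges now: 4
Op 5: add_edge(A, B). Edges now: 5
Op 6: add_edge(A, C). Edges now: 6
Op 7: add_edge(E, B). Edges now: 7
Op 8: add_edge(D, B). Edges now: 8
Op 9: add_edge(D, A). Edges now: 9
Op 10: add_edge(E, C). Edges now: 10
Compute levels (Kahn BFS):
  sources (in-degree 0): E
  process E: level=0
    E->A: in-degree(A)=1, level(A)>=1
    E->B: in-degree(B)=3, level(B)>=1
    E->C: in-degree(C)=2, level(C)>=1
    E->D: in-degree(D)=0, level(D)=1, enqueue
  process D: level=1
    D->A: in-degree(A)=0, level(A)=2, enqueue
    D->B: in-degree(B)=2, level(B)>=2
    D->C: in-degree(C)=1, level(C)>=2
  process A: level=2
    A->B: in-degree(B)=1, level(B)>=3
    A->C: in-degree(C)=0, level(C)=3, enqueue
  process C: level=3
    C->B: in-degree(B)=0, level(B)=4, enqueue
  process B: level=4
All levels: A:2, B:4, C:3, D:1, E:0
max level = 4

Answer: 4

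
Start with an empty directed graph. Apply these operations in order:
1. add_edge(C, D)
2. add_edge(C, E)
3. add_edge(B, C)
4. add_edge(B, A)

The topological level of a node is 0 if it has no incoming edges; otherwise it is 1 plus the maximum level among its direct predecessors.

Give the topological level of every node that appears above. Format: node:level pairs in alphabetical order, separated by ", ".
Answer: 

Op 1: add_edge(C, D). Edges now: 1
Op 2: add_edge(C, E). Edges now: 2
Op 3: add_edge(B, C). Edges now: 3
Op 4: add_edge(B, A). Edges now: 4
Compute levels (Kahn BFS):
  sources (in-degree 0): B
  process B: level=0
    B->A: in-degree(A)=0, level(A)=1, enqueue
    B->C: in-degree(C)=0, level(C)=1, enqueue
  process A: level=1
  process C: level=1
    C->D: in-degree(D)=0, level(D)=2, enqueue
    C->E: in-degree(E)=0, level(E)=2, enqueue
  process D: level=2
  process E: level=2
All levels: A:1, B:0, C:1, D:2, E:2

Answer: A:1, B:0, C:1, D:2, E:2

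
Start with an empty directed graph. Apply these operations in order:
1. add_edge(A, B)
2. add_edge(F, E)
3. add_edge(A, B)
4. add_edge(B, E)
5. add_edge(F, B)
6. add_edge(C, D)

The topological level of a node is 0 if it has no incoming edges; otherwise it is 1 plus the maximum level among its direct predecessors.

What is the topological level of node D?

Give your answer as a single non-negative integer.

Op 1: add_edge(A, B). Edges now: 1
Op 2: add_edge(F, E). Edges now: 2
Op 3: add_edge(A, B) (duplicate, no change). Edges now: 2
Op 4: add_edge(B, E). Edges now: 3
Op 5: add_edge(F, B). Edges now: 4
Op 6: add_edge(C, D). Edges now: 5
Compute levels (Kahn BFS):
  sources (in-degree 0): A, C, F
  process A: level=0
    A->B: in-degree(B)=1, level(B)>=1
  process C: level=0
    C->D: in-degree(D)=0, level(D)=1, enqueue
  process F: level=0
    F->B: in-degree(B)=0, level(B)=1, enqueue
    F->E: in-degree(E)=1, level(E)>=1
  process D: level=1
  process B: level=1
    B->E: in-degree(E)=0, level(E)=2, enqueue
  process E: level=2
All levels: A:0, B:1, C:0, D:1, E:2, F:0
level(D) = 1

Answer: 1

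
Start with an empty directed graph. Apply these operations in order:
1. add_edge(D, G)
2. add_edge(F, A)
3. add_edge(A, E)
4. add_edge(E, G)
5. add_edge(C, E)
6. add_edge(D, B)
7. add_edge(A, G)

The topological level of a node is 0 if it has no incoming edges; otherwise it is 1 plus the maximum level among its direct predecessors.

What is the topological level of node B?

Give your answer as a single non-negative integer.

Answer: 1

Derivation:
Op 1: add_edge(D, G). Edges now: 1
Op 2: add_edge(F, A). Edges now: 2
Op 3: add_edge(A, E). Edges now: 3
Op 4: add_edge(E, G). Edges now: 4
Op 5: add_edge(C, E). Edges now: 5
Op 6: add_edge(D, B). Edges now: 6
Op 7: add_edge(A, G). Edges now: 7
Compute levels (Kahn BFS):
  sources (in-degree 0): C, D, F
  process C: level=0
    C->E: in-degree(E)=1, level(E)>=1
  process D: level=0
    D->B: in-degree(B)=0, level(B)=1, enqueue
    D->G: in-degree(G)=2, level(G)>=1
  process F: level=0
    F->A: in-degree(A)=0, level(A)=1, enqueue
  process B: level=1
  process A: level=1
    A->E: in-degree(E)=0, level(E)=2, enqueue
    A->G: in-degree(G)=1, level(G)>=2
  process E: level=2
    E->G: in-degree(G)=0, level(G)=3, enqueue
  process G: level=3
All levels: A:1, B:1, C:0, D:0, E:2, F:0, G:3
level(B) = 1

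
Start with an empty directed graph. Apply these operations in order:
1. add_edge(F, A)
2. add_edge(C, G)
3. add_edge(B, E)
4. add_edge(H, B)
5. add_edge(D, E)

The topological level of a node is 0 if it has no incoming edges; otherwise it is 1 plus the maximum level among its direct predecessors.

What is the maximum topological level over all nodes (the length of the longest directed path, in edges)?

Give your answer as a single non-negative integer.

Op 1: add_edge(F, A). Edges now: 1
Op 2: add_edge(C, G). Edges now: 2
Op 3: add_edge(B, E). Edges now: 3
Op 4: add_edge(H, B). Edges now: 4
Op 5: add_edge(D, E). Edges now: 5
Compute levels (Kahn BFS):
  sources (in-degree 0): C, D, F, H
  process C: level=0
    C->G: in-degree(G)=0, level(G)=1, enqueue
  process D: level=0
    D->E: in-degree(E)=1, level(E)>=1
  process F: level=0
    F->A: in-degree(A)=0, level(A)=1, enqueue
  process H: level=0
    H->B: in-degree(B)=0, level(B)=1, enqueue
  process G: level=1
  process A: level=1
  process B: level=1
    B->E: in-degree(E)=0, level(E)=2, enqueue
  process E: level=2
All levels: A:1, B:1, C:0, D:0, E:2, F:0, G:1, H:0
max level = 2

Answer: 2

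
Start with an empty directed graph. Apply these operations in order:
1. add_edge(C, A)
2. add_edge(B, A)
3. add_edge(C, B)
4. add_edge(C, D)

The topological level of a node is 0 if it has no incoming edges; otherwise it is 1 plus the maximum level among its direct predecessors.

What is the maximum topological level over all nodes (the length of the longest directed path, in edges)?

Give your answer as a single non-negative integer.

Op 1: add_edge(C, A). Edges now: 1
Op 2: add_edge(B, A). Edges now: 2
Op 3: add_edge(C, B). Edges now: 3
Op 4: add_edge(C, D). Edges now: 4
Compute levels (Kahn BFS):
  sources (in-degree 0): C
  process C: level=0
    C->A: in-degree(A)=1, level(A)>=1
    C->B: in-degree(B)=0, level(B)=1, enqueue
    C->D: in-degree(D)=0, level(D)=1, enqueue
  process B: level=1
    B->A: in-degree(A)=0, level(A)=2, enqueue
  process D: level=1
  process A: level=2
All levels: A:2, B:1, C:0, D:1
max level = 2

Answer: 2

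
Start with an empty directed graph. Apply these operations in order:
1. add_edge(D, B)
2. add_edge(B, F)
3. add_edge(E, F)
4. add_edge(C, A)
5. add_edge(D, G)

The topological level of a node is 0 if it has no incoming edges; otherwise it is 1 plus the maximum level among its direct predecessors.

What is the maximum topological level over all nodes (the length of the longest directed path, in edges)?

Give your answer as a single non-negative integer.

Op 1: add_edge(D, B). Edges now: 1
Op 2: add_edge(B, F). Edges now: 2
Op 3: add_edge(E, F). Edges now: 3
Op 4: add_edge(C, A). Edges now: 4
Op 5: add_edge(D, G). Edges now: 5
Compute levels (Kahn BFS):
  sources (in-degree 0): C, D, E
  process C: level=0
    C->A: in-degree(A)=0, level(A)=1, enqueue
  process D: level=0
    D->B: in-degree(B)=0, level(B)=1, enqueue
    D->G: in-degree(G)=0, level(G)=1, enqueue
  process E: level=0
    E->F: in-degree(F)=1, level(F)>=1
  process A: level=1
  process B: level=1
    B->F: in-degree(F)=0, level(F)=2, enqueue
  process G: level=1
  process F: level=2
All levels: A:1, B:1, C:0, D:0, E:0, F:2, G:1
max level = 2

Answer: 2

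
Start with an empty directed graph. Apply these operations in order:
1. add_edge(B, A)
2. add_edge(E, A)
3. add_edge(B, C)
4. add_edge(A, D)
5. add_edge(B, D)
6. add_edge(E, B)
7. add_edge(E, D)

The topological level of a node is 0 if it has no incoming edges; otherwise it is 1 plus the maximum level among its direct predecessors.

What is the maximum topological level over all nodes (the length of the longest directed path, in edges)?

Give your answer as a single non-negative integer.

Answer: 3

Derivation:
Op 1: add_edge(B, A). Edges now: 1
Op 2: add_edge(E, A). Edges now: 2
Op 3: add_edge(B, C). Edges now: 3
Op 4: add_edge(A, D). Edges now: 4
Op 5: add_edge(B, D). Edges now: 5
Op 6: add_edge(E, B). Edges now: 6
Op 7: add_edge(E, D). Edges now: 7
Compute levels (Kahn BFS):
  sources (in-degree 0): E
  process E: level=0
    E->A: in-degree(A)=1, level(A)>=1
    E->B: in-degree(B)=0, level(B)=1, enqueue
    E->D: in-degree(D)=2, level(D)>=1
  process B: level=1
    B->A: in-degree(A)=0, level(A)=2, enqueue
    B->C: in-degree(C)=0, level(C)=2, enqueue
    B->D: in-degree(D)=1, level(D)>=2
  process A: level=2
    A->D: in-degree(D)=0, level(D)=3, enqueue
  process C: level=2
  process D: level=3
All levels: A:2, B:1, C:2, D:3, E:0
max level = 3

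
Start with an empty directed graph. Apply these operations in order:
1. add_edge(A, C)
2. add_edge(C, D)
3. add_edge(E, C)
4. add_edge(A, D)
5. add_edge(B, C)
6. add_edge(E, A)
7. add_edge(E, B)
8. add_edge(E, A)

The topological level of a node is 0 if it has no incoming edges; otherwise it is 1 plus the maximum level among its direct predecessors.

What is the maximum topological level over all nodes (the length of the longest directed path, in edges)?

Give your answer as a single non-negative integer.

Op 1: add_edge(A, C). Edges now: 1
Op 2: add_edge(C, D). Edges now: 2
Op 3: add_edge(E, C). Edges now: 3
Op 4: add_edge(A, D). Edges now: 4
Op 5: add_edge(B, C). Edges now: 5
Op 6: add_edge(E, A). Edges now: 6
Op 7: add_edge(E, B). Edges now: 7
Op 8: add_edge(E, A) (duplicate, no change). Edges now: 7
Compute levels (Kahn BFS):
  sources (in-degree 0): E
  process E: level=0
    E->A: in-degree(A)=0, level(A)=1, enqueue
    E->B: in-degree(B)=0, level(B)=1, enqueue
    E->C: in-degree(C)=2, level(C)>=1
  process A: level=1
    A->C: in-degree(C)=1, level(C)>=2
    A->D: in-degree(D)=1, level(D)>=2
  process B: level=1
    B->C: in-degree(C)=0, level(C)=2, enqueue
  process C: level=2
    C->D: in-degree(D)=0, level(D)=3, enqueue
  process D: level=3
All levels: A:1, B:1, C:2, D:3, E:0
max level = 3

Answer: 3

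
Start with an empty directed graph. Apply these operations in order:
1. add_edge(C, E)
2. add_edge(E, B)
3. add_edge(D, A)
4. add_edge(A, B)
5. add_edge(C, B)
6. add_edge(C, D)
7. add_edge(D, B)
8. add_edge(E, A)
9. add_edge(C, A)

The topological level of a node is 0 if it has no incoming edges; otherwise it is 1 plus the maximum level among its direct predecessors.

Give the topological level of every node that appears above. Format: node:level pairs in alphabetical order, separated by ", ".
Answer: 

Answer: A:2, B:3, C:0, D:1, E:1

Derivation:
Op 1: add_edge(C, E). Edges now: 1
Op 2: add_edge(E, B). Edges now: 2
Op 3: add_edge(D, A). Edges now: 3
Op 4: add_edge(A, B). Edges now: 4
Op 5: add_edge(C, B). Edges now: 5
Op 6: add_edge(C, D). Edges now: 6
Op 7: add_edge(D, B). Edges now: 7
Op 8: add_edge(E, A). Edges now: 8
Op 9: add_edge(C, A). Edges now: 9
Compute levels (Kahn BFS):
  sources (in-degree 0): C
  process C: level=0
    C->A: in-degree(A)=2, level(A)>=1
    C->B: in-degree(B)=3, level(B)>=1
    C->D: in-degree(D)=0, level(D)=1, enqueue
    C->E: in-degree(E)=0, level(E)=1, enqueue
  process D: level=1
    D->A: in-degree(A)=1, level(A)>=2
    D->B: in-degree(B)=2, level(B)>=2
  process E: level=1
    E->A: in-degree(A)=0, level(A)=2, enqueue
    E->B: in-degree(B)=1, level(B)>=2
  process A: level=2
    A->B: in-degree(B)=0, level(B)=3, enqueue
  process B: level=3
All levels: A:2, B:3, C:0, D:1, E:1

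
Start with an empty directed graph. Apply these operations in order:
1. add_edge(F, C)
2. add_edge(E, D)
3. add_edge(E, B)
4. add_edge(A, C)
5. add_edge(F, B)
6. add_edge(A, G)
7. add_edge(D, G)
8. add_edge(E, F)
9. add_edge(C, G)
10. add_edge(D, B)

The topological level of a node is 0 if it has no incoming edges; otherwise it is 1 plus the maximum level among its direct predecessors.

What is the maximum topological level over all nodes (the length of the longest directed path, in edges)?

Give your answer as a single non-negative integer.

Answer: 3

Derivation:
Op 1: add_edge(F, C). Edges now: 1
Op 2: add_edge(E, D). Edges now: 2
Op 3: add_edge(E, B). Edges now: 3
Op 4: add_edge(A, C). Edges now: 4
Op 5: add_edge(F, B). Edges now: 5
Op 6: add_edge(A, G). Edges now: 6
Op 7: add_edge(D, G). Edges now: 7
Op 8: add_edge(E, F). Edges now: 8
Op 9: add_edge(C, G). Edges now: 9
Op 10: add_edge(D, B). Edges now: 10
Compute levels (Kahn BFS):
  sources (in-degree 0): A, E
  process A: level=0
    A->C: in-degree(C)=1, level(C)>=1
    A->G: in-degree(G)=2, level(G)>=1
  process E: level=0
    E->B: in-degree(B)=2, level(B)>=1
    E->D: in-degree(D)=0, level(D)=1, enqueue
    E->F: in-degree(F)=0, level(F)=1, enqueue
  process D: level=1
    D->B: in-degree(B)=1, level(B)>=2
    D->G: in-degree(G)=1, level(G)>=2
  process F: level=1
    F->B: in-degree(B)=0, level(B)=2, enqueue
    F->C: in-degree(C)=0, level(C)=2, enqueue
  process B: level=2
  process C: level=2
    C->G: in-degree(G)=0, level(G)=3, enqueue
  process G: level=3
All levels: A:0, B:2, C:2, D:1, E:0, F:1, G:3
max level = 3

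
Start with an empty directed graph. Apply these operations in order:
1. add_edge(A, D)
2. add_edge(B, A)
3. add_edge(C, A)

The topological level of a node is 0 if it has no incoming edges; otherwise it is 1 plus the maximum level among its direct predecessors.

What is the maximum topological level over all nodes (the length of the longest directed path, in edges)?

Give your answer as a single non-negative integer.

Op 1: add_edge(A, D). Edges now: 1
Op 2: add_edge(B, A). Edges now: 2
Op 3: add_edge(C, A). Edges now: 3
Compute levels (Kahn BFS):
  sources (in-degree 0): B, C
  process B: level=0
    B->A: in-degree(A)=1, level(A)>=1
  process C: level=0
    C->A: in-degree(A)=0, level(A)=1, enqueue
  process A: level=1
    A->D: in-degree(D)=0, level(D)=2, enqueue
  process D: level=2
All levels: A:1, B:0, C:0, D:2
max level = 2

Answer: 2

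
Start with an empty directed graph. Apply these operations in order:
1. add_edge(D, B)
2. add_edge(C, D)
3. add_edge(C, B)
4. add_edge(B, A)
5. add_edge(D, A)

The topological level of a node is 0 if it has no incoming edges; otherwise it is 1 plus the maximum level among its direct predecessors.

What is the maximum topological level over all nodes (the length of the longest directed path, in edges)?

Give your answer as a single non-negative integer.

Answer: 3

Derivation:
Op 1: add_edge(D, B). Edges now: 1
Op 2: add_edge(C, D). Edges now: 2
Op 3: add_edge(C, B). Edges now: 3
Op 4: add_edge(B, A). Edges now: 4
Op 5: add_edge(D, A). Edges now: 5
Compute levels (Kahn BFS):
  sources (in-degree 0): C
  process C: level=0
    C->B: in-degree(B)=1, level(B)>=1
    C->D: in-degree(D)=0, level(D)=1, enqueue
  process D: level=1
    D->A: in-degree(A)=1, level(A)>=2
    D->B: in-degree(B)=0, level(B)=2, enqueue
  process B: level=2
    B->A: in-degree(A)=0, level(A)=3, enqueue
  process A: level=3
All levels: A:3, B:2, C:0, D:1
max level = 3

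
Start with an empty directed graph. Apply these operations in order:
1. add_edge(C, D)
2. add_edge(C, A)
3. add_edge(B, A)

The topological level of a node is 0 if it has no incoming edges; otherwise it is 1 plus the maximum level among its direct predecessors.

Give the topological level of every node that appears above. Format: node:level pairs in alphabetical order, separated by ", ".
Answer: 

Answer: A:1, B:0, C:0, D:1

Derivation:
Op 1: add_edge(C, D). Edges now: 1
Op 2: add_edge(C, A). Edges now: 2
Op 3: add_edge(B, A). Edges now: 3
Compute levels (Kahn BFS):
  sources (in-degree 0): B, C
  process B: level=0
    B->A: in-degree(A)=1, level(A)>=1
  process C: level=0
    C->A: in-degree(A)=0, level(A)=1, enqueue
    C->D: in-degree(D)=0, level(D)=1, enqueue
  process A: level=1
  process D: level=1
All levels: A:1, B:0, C:0, D:1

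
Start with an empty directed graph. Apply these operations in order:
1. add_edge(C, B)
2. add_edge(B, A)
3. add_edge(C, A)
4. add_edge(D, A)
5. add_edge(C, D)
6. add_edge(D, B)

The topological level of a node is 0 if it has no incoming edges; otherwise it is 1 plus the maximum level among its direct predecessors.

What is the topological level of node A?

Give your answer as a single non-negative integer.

Op 1: add_edge(C, B). Edges now: 1
Op 2: add_edge(B, A). Edges now: 2
Op 3: add_edge(C, A). Edges now: 3
Op 4: add_edge(D, A). Edges now: 4
Op 5: add_edge(C, D). Edges now: 5
Op 6: add_edge(D, B). Edges now: 6
Compute levels (Kahn BFS):
  sources (in-degree 0): C
  process C: level=0
    C->A: in-degree(A)=2, level(A)>=1
    C->B: in-degree(B)=1, level(B)>=1
    C->D: in-degree(D)=0, level(D)=1, enqueue
  process D: level=1
    D->A: in-degree(A)=1, level(A)>=2
    D->B: in-degree(B)=0, level(B)=2, enqueue
  process B: level=2
    B->A: in-degree(A)=0, level(A)=3, enqueue
  process A: level=3
All levels: A:3, B:2, C:0, D:1
level(A) = 3

Answer: 3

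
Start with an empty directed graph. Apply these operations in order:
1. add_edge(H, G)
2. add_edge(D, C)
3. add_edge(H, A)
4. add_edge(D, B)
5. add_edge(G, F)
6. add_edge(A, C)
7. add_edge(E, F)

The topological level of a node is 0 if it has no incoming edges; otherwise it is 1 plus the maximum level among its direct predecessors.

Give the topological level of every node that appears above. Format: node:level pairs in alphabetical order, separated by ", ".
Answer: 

Op 1: add_edge(H, G). Edges now: 1
Op 2: add_edge(D, C). Edges now: 2
Op 3: add_edge(H, A). Edges now: 3
Op 4: add_edge(D, B). Edges now: 4
Op 5: add_edge(G, F). Edges now: 5
Op 6: add_edge(A, C). Edges now: 6
Op 7: add_edge(E, F). Edges now: 7
Compute levels (Kahn BFS):
  sources (in-degree 0): D, E, H
  process D: level=0
    D->B: in-degree(B)=0, level(B)=1, enqueue
    D->C: in-degree(C)=1, level(C)>=1
  process E: level=0
    E->F: in-degree(F)=1, level(F)>=1
  process H: level=0
    H->A: in-degree(A)=0, level(A)=1, enqueue
    H->G: in-degree(G)=0, level(G)=1, enqueue
  process B: level=1
  process A: level=1
    A->C: in-degree(C)=0, level(C)=2, enqueue
  process G: level=1
    G->F: in-degree(F)=0, level(F)=2, enqueue
  process C: level=2
  process F: level=2
All levels: A:1, B:1, C:2, D:0, E:0, F:2, G:1, H:0

Answer: A:1, B:1, C:2, D:0, E:0, F:2, G:1, H:0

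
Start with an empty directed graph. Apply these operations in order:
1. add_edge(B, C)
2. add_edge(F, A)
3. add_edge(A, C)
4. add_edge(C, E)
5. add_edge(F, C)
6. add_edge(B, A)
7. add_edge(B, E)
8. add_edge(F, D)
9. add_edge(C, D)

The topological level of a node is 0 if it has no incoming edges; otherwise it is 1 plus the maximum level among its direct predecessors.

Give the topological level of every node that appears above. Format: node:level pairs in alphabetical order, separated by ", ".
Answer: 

Op 1: add_edge(B, C). Edges now: 1
Op 2: add_edge(F, A). Edges now: 2
Op 3: add_edge(A, C). Edges now: 3
Op 4: add_edge(C, E). Edges now: 4
Op 5: add_edge(F, C). Edges now: 5
Op 6: add_edge(B, A). Edges now: 6
Op 7: add_edge(B, E). Edges now: 7
Op 8: add_edge(F, D). Edges now: 8
Op 9: add_edge(C, D). Edges now: 9
Compute levels (Kahn BFS):
  sources (in-degree 0): B, F
  process B: level=0
    B->A: in-degree(A)=1, level(A)>=1
    B->C: in-degree(C)=2, level(C)>=1
    B->E: in-degree(E)=1, level(E)>=1
  process F: level=0
    F->A: in-degree(A)=0, level(A)=1, enqueue
    F->C: in-degree(C)=1, level(C)>=1
    F->D: in-degree(D)=1, level(D)>=1
  process A: level=1
    A->C: in-degree(C)=0, level(C)=2, enqueue
  process C: level=2
    C->D: in-degree(D)=0, level(D)=3, enqueue
    C->E: in-degree(E)=0, level(E)=3, enqueue
  process D: level=3
  process E: level=3
All levels: A:1, B:0, C:2, D:3, E:3, F:0

Answer: A:1, B:0, C:2, D:3, E:3, F:0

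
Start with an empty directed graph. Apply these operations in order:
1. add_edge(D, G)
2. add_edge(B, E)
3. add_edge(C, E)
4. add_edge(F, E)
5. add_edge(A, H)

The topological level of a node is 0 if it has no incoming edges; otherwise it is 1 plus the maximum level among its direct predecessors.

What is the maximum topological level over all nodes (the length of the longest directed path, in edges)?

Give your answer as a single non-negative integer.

Op 1: add_edge(D, G). Edges now: 1
Op 2: add_edge(B, E). Edges now: 2
Op 3: add_edge(C, E). Edges now: 3
Op 4: add_edge(F, E). Edges now: 4
Op 5: add_edge(A, H). Edges now: 5
Compute levels (Kahn BFS):
  sources (in-degree 0): A, B, C, D, F
  process A: level=0
    A->H: in-degree(H)=0, level(H)=1, enqueue
  process B: level=0
    B->E: in-degree(E)=2, level(E)>=1
  process C: level=0
    C->E: in-degree(E)=1, level(E)>=1
  process D: level=0
    D->G: in-degree(G)=0, level(G)=1, enqueue
  process F: level=0
    F->E: in-degree(E)=0, level(E)=1, enqueue
  process H: level=1
  process G: level=1
  process E: level=1
All levels: A:0, B:0, C:0, D:0, E:1, F:0, G:1, H:1
max level = 1

Answer: 1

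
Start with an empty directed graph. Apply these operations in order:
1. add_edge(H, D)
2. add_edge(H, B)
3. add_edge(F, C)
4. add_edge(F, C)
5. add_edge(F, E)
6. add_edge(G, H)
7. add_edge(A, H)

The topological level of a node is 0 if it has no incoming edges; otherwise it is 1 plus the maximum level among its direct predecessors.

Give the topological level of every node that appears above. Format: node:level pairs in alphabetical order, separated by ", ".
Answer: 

Answer: A:0, B:2, C:1, D:2, E:1, F:0, G:0, H:1

Derivation:
Op 1: add_edge(H, D). Edges now: 1
Op 2: add_edge(H, B). Edges now: 2
Op 3: add_edge(F, C). Edges now: 3
Op 4: add_edge(F, C) (duplicate, no change). Edges now: 3
Op 5: add_edge(F, E). Edges now: 4
Op 6: add_edge(G, H). Edges now: 5
Op 7: add_edge(A, H). Edges now: 6
Compute levels (Kahn BFS):
  sources (in-degree 0): A, F, G
  process A: level=0
    A->H: in-degree(H)=1, level(H)>=1
  process F: level=0
    F->C: in-degree(C)=0, level(C)=1, enqueue
    F->E: in-degree(E)=0, level(E)=1, enqueue
  process G: level=0
    G->H: in-degree(H)=0, level(H)=1, enqueue
  process C: level=1
  process E: level=1
  process H: level=1
    H->B: in-degree(B)=0, level(B)=2, enqueue
    H->D: in-degree(D)=0, level(D)=2, enqueue
  process B: level=2
  process D: level=2
All levels: A:0, B:2, C:1, D:2, E:1, F:0, G:0, H:1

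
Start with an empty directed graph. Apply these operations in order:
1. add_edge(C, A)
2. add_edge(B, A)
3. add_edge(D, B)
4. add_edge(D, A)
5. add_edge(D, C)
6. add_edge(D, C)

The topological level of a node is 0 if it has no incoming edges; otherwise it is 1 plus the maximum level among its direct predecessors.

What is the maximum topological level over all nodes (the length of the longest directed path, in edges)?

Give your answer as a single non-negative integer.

Op 1: add_edge(C, A). Edges now: 1
Op 2: add_edge(B, A). Edges now: 2
Op 3: add_edge(D, B). Edges now: 3
Op 4: add_edge(D, A). Edges now: 4
Op 5: add_edge(D, C). Edges now: 5
Op 6: add_edge(D, C) (duplicate, no change). Edges now: 5
Compute levels (Kahn BFS):
  sources (in-degree 0): D
  process D: level=0
    D->A: in-degree(A)=2, level(A)>=1
    D->B: in-degree(B)=0, level(B)=1, enqueue
    D->C: in-degree(C)=0, level(C)=1, enqueue
  process B: level=1
    B->A: in-degree(A)=1, level(A)>=2
  process C: level=1
    C->A: in-degree(A)=0, level(A)=2, enqueue
  process A: level=2
All levels: A:2, B:1, C:1, D:0
max level = 2

Answer: 2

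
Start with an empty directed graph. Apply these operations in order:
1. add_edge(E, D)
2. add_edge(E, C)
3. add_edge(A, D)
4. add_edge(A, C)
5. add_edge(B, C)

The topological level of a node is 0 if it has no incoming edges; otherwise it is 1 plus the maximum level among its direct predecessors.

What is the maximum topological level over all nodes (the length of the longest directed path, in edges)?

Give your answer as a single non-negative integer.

Op 1: add_edge(E, D). Edges now: 1
Op 2: add_edge(E, C). Edges now: 2
Op 3: add_edge(A, D). Edges now: 3
Op 4: add_edge(A, C). Edges now: 4
Op 5: add_edge(B, C). Edges now: 5
Compute levels (Kahn BFS):
  sources (in-degree 0): A, B, E
  process A: level=0
    A->C: in-degree(C)=2, level(C)>=1
    A->D: in-degree(D)=1, level(D)>=1
  process B: level=0
    B->C: in-degree(C)=1, level(C)>=1
  process E: level=0
    E->C: in-degree(C)=0, level(C)=1, enqueue
    E->D: in-degree(D)=0, level(D)=1, enqueue
  process C: level=1
  process D: level=1
All levels: A:0, B:0, C:1, D:1, E:0
max level = 1

Answer: 1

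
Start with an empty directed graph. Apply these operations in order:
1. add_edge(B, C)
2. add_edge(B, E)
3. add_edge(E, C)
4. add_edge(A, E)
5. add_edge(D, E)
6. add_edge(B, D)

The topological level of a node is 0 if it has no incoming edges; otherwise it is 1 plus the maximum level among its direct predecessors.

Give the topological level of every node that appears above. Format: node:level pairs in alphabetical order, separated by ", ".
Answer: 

Answer: A:0, B:0, C:3, D:1, E:2

Derivation:
Op 1: add_edge(B, C). Edges now: 1
Op 2: add_edge(B, E). Edges now: 2
Op 3: add_edge(E, C). Edges now: 3
Op 4: add_edge(A, E). Edges now: 4
Op 5: add_edge(D, E). Edges now: 5
Op 6: add_edge(B, D). Edges now: 6
Compute levels (Kahn BFS):
  sources (in-degree 0): A, B
  process A: level=0
    A->E: in-degree(E)=2, level(E)>=1
  process B: level=0
    B->C: in-degree(C)=1, level(C)>=1
    B->D: in-degree(D)=0, level(D)=1, enqueue
    B->E: in-degree(E)=1, level(E)>=1
  process D: level=1
    D->E: in-degree(E)=0, level(E)=2, enqueue
  process E: level=2
    E->C: in-degree(C)=0, level(C)=3, enqueue
  process C: level=3
All levels: A:0, B:0, C:3, D:1, E:2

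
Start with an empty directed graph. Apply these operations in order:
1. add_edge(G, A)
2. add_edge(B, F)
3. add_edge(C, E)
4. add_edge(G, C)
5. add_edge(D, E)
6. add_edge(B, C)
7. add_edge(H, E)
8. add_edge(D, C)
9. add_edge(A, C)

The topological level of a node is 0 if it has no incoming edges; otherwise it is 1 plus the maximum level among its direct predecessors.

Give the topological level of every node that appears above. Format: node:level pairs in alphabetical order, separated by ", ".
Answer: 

Answer: A:1, B:0, C:2, D:0, E:3, F:1, G:0, H:0

Derivation:
Op 1: add_edge(G, A). Edges now: 1
Op 2: add_edge(B, F). Edges now: 2
Op 3: add_edge(C, E). Edges now: 3
Op 4: add_edge(G, C). Edges now: 4
Op 5: add_edge(D, E). Edges now: 5
Op 6: add_edge(B, C). Edges now: 6
Op 7: add_edge(H, E). Edges now: 7
Op 8: add_edge(D, C). Edges now: 8
Op 9: add_edge(A, C). Edges now: 9
Compute levels (Kahn BFS):
  sources (in-degree 0): B, D, G, H
  process B: level=0
    B->C: in-degree(C)=3, level(C)>=1
    B->F: in-degree(F)=0, level(F)=1, enqueue
  process D: level=0
    D->C: in-degree(C)=2, level(C)>=1
    D->E: in-degree(E)=2, level(E)>=1
  process G: level=0
    G->A: in-degree(A)=0, level(A)=1, enqueue
    G->C: in-degree(C)=1, level(C)>=1
  process H: level=0
    H->E: in-degree(E)=1, level(E)>=1
  process F: level=1
  process A: level=1
    A->C: in-degree(C)=0, level(C)=2, enqueue
  process C: level=2
    C->E: in-degree(E)=0, level(E)=3, enqueue
  process E: level=3
All levels: A:1, B:0, C:2, D:0, E:3, F:1, G:0, H:0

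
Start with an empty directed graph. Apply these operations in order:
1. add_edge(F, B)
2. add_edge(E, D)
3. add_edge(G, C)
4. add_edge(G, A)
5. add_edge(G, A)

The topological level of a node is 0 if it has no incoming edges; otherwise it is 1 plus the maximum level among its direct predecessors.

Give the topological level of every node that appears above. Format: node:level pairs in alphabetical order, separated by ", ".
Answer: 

Op 1: add_edge(F, B). Edges now: 1
Op 2: add_edge(E, D). Edges now: 2
Op 3: add_edge(G, C). Edges now: 3
Op 4: add_edge(G, A). Edges now: 4
Op 5: add_edge(G, A) (duplicate, no change). Edges now: 4
Compute levels (Kahn BFS):
  sources (in-degree 0): E, F, G
  process E: level=0
    E->D: in-degree(D)=0, level(D)=1, enqueue
  process F: level=0
    F->B: in-degree(B)=0, level(B)=1, enqueue
  process G: level=0
    G->A: in-degree(A)=0, level(A)=1, enqueue
    G->C: in-degree(C)=0, level(C)=1, enqueue
  process D: level=1
  process B: level=1
  process A: level=1
  process C: level=1
All levels: A:1, B:1, C:1, D:1, E:0, F:0, G:0

Answer: A:1, B:1, C:1, D:1, E:0, F:0, G:0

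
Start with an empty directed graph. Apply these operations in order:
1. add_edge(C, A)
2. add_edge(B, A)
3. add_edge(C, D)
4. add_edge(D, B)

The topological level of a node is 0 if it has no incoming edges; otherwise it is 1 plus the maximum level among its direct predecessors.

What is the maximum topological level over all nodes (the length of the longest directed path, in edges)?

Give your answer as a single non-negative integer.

Answer: 3

Derivation:
Op 1: add_edge(C, A). Edges now: 1
Op 2: add_edge(B, A). Edges now: 2
Op 3: add_edge(C, D). Edges now: 3
Op 4: add_edge(D, B). Edges now: 4
Compute levels (Kahn BFS):
  sources (in-degree 0): C
  process C: level=0
    C->A: in-degree(A)=1, level(A)>=1
    C->D: in-degree(D)=0, level(D)=1, enqueue
  process D: level=1
    D->B: in-degree(B)=0, level(B)=2, enqueue
  process B: level=2
    B->A: in-degree(A)=0, level(A)=3, enqueue
  process A: level=3
All levels: A:3, B:2, C:0, D:1
max level = 3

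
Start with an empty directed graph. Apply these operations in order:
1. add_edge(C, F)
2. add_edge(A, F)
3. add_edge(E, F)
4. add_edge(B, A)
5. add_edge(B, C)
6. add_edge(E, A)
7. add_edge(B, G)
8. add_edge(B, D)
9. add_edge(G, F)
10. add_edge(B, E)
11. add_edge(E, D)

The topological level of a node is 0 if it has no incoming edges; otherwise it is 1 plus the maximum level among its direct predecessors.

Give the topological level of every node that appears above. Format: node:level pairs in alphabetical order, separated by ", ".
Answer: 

Answer: A:2, B:0, C:1, D:2, E:1, F:3, G:1

Derivation:
Op 1: add_edge(C, F). Edges now: 1
Op 2: add_edge(A, F). Edges now: 2
Op 3: add_edge(E, F). Edges now: 3
Op 4: add_edge(B, A). Edges now: 4
Op 5: add_edge(B, C). Edges now: 5
Op 6: add_edge(E, A). Edges now: 6
Op 7: add_edge(B, G). Edges now: 7
Op 8: add_edge(B, D). Edges now: 8
Op 9: add_edge(G, F). Edges now: 9
Op 10: add_edge(B, E). Edges now: 10
Op 11: add_edge(E, D). Edges now: 11
Compute levels (Kahn BFS):
  sources (in-degree 0): B
  process B: level=0
    B->A: in-degree(A)=1, level(A)>=1
    B->C: in-degree(C)=0, level(C)=1, enqueue
    B->D: in-degree(D)=1, level(D)>=1
    B->E: in-degree(E)=0, level(E)=1, enqueue
    B->G: in-degree(G)=0, level(G)=1, enqueue
  process C: level=1
    C->F: in-degree(F)=3, level(F)>=2
  process E: level=1
    E->A: in-degree(A)=0, level(A)=2, enqueue
    E->D: in-degree(D)=0, level(D)=2, enqueue
    E->F: in-degree(F)=2, level(F)>=2
  process G: level=1
    G->F: in-degree(F)=1, level(F)>=2
  process A: level=2
    A->F: in-degree(F)=0, level(F)=3, enqueue
  process D: level=2
  process F: level=3
All levels: A:2, B:0, C:1, D:2, E:1, F:3, G:1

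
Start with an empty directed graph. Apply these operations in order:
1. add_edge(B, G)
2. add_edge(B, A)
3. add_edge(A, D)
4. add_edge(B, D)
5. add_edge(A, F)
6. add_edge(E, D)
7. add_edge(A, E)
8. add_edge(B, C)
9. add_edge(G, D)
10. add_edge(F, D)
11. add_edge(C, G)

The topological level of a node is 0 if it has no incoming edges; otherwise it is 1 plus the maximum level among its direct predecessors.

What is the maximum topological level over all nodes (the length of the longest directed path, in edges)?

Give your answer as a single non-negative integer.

Answer: 3

Derivation:
Op 1: add_edge(B, G). Edges now: 1
Op 2: add_edge(B, A). Edges now: 2
Op 3: add_edge(A, D). Edges now: 3
Op 4: add_edge(B, D). Edges now: 4
Op 5: add_edge(A, F). Edges now: 5
Op 6: add_edge(E, D). Edges now: 6
Op 7: add_edge(A, E). Edges now: 7
Op 8: add_edge(B, C). Edges now: 8
Op 9: add_edge(G, D). Edges now: 9
Op 10: add_edge(F, D). Edges now: 10
Op 11: add_edge(C, G). Edges now: 11
Compute levels (Kahn BFS):
  sources (in-degree 0): B
  process B: level=0
    B->A: in-degree(A)=0, level(A)=1, enqueue
    B->C: in-degree(C)=0, level(C)=1, enqueue
    B->D: in-degree(D)=4, level(D)>=1
    B->G: in-degree(G)=1, level(G)>=1
  process A: level=1
    A->D: in-degree(D)=3, level(D)>=2
    A->E: in-degree(E)=0, level(E)=2, enqueue
    A->F: in-degree(F)=0, level(F)=2, enqueue
  process C: level=1
    C->G: in-degree(G)=0, level(G)=2, enqueue
  process E: level=2
    E->D: in-degree(D)=2, level(D)>=3
  process F: level=2
    F->D: in-degree(D)=1, level(D)>=3
  process G: level=2
    G->D: in-degree(D)=0, level(D)=3, enqueue
  process D: level=3
All levels: A:1, B:0, C:1, D:3, E:2, F:2, G:2
max level = 3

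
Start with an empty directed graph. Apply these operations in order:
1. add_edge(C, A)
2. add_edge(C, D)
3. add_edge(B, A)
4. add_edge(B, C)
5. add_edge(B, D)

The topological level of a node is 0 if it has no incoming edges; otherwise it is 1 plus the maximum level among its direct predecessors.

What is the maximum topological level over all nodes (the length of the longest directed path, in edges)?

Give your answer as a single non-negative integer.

Op 1: add_edge(C, A). Edges now: 1
Op 2: add_edge(C, D). Edges now: 2
Op 3: add_edge(B, A). Edges now: 3
Op 4: add_edge(B, C). Edges now: 4
Op 5: add_edge(B, D). Edges now: 5
Compute levels (Kahn BFS):
  sources (in-degree 0): B
  process B: level=0
    B->A: in-degree(A)=1, level(A)>=1
    B->C: in-degree(C)=0, level(C)=1, enqueue
    B->D: in-degree(D)=1, level(D)>=1
  process C: level=1
    C->A: in-degree(A)=0, level(A)=2, enqueue
    C->D: in-degree(D)=0, level(D)=2, enqueue
  process A: level=2
  process D: level=2
All levels: A:2, B:0, C:1, D:2
max level = 2

Answer: 2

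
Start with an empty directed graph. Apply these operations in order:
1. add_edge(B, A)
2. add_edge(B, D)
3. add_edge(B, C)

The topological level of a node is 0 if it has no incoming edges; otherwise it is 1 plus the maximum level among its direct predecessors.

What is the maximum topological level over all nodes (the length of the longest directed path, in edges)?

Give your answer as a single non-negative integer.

Op 1: add_edge(B, A). Edges now: 1
Op 2: add_edge(B, D). Edges now: 2
Op 3: add_edge(B, C). Edges now: 3
Compute levels (Kahn BFS):
  sources (in-degree 0): B
  process B: level=0
    B->A: in-degree(A)=0, level(A)=1, enqueue
    B->C: in-degree(C)=0, level(C)=1, enqueue
    B->D: in-degree(D)=0, level(D)=1, enqueue
  process A: level=1
  process C: level=1
  process D: level=1
All levels: A:1, B:0, C:1, D:1
max level = 1

Answer: 1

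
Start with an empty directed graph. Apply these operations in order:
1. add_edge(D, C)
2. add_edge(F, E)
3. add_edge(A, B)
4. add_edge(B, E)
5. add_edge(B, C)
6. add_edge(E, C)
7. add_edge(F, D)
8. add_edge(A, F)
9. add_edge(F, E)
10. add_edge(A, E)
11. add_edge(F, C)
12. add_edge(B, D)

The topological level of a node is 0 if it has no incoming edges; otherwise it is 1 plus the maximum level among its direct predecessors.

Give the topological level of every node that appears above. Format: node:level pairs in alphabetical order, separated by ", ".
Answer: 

Answer: A:0, B:1, C:3, D:2, E:2, F:1

Derivation:
Op 1: add_edge(D, C). Edges now: 1
Op 2: add_edge(F, E). Edges now: 2
Op 3: add_edge(A, B). Edges now: 3
Op 4: add_edge(B, E). Edges now: 4
Op 5: add_edge(B, C). Edges now: 5
Op 6: add_edge(E, C). Edges now: 6
Op 7: add_edge(F, D). Edges now: 7
Op 8: add_edge(A, F). Edges now: 8
Op 9: add_edge(F, E) (duplicate, no change). Edges now: 8
Op 10: add_edge(A, E). Edges now: 9
Op 11: add_edge(F, C). Edges now: 10
Op 12: add_edge(B, D). Edges now: 11
Compute levels (Kahn BFS):
  sources (in-degree 0): A
  process A: level=0
    A->B: in-degree(B)=0, level(B)=1, enqueue
    A->E: in-degree(E)=2, level(E)>=1
    A->F: in-degree(F)=0, level(F)=1, enqueue
  process B: level=1
    B->C: in-degree(C)=3, level(C)>=2
    B->D: in-degree(D)=1, level(D)>=2
    B->E: in-degree(E)=1, level(E)>=2
  process F: level=1
    F->C: in-degree(C)=2, level(C)>=2
    F->D: in-degree(D)=0, level(D)=2, enqueue
    F->E: in-degree(E)=0, level(E)=2, enqueue
  process D: level=2
    D->C: in-degree(C)=1, level(C)>=3
  process E: level=2
    E->C: in-degree(C)=0, level(C)=3, enqueue
  process C: level=3
All levels: A:0, B:1, C:3, D:2, E:2, F:1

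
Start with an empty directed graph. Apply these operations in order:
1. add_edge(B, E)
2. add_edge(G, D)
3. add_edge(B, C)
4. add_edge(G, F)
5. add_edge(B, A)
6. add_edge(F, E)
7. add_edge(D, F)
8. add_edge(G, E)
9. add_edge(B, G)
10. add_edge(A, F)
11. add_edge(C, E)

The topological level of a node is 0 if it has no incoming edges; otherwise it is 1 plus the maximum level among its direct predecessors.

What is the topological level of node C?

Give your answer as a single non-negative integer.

Op 1: add_edge(B, E). Edges now: 1
Op 2: add_edge(G, D). Edges now: 2
Op 3: add_edge(B, C). Edges now: 3
Op 4: add_edge(G, F). Edges now: 4
Op 5: add_edge(B, A). Edges now: 5
Op 6: add_edge(F, E). Edges now: 6
Op 7: add_edge(D, F). Edges now: 7
Op 8: add_edge(G, E). Edges now: 8
Op 9: add_edge(B, G). Edges now: 9
Op 10: add_edge(A, F). Edges now: 10
Op 11: add_edge(C, E). Edges now: 11
Compute levels (Kahn BFS):
  sources (in-degree 0): B
  process B: level=0
    B->A: in-degree(A)=0, level(A)=1, enqueue
    B->C: in-degree(C)=0, level(C)=1, enqueue
    B->E: in-degree(E)=3, level(E)>=1
    B->G: in-degree(G)=0, level(G)=1, enqueue
  process A: level=1
    A->F: in-degree(F)=2, level(F)>=2
  process C: level=1
    C->E: in-degree(E)=2, level(E)>=2
  process G: level=1
    G->D: in-degree(D)=0, level(D)=2, enqueue
    G->E: in-degree(E)=1, level(E)>=2
    G->F: in-degree(F)=1, level(F)>=2
  process D: level=2
    D->F: in-degree(F)=0, level(F)=3, enqueue
  process F: level=3
    F->E: in-degree(E)=0, level(E)=4, enqueue
  process E: level=4
All levels: A:1, B:0, C:1, D:2, E:4, F:3, G:1
level(C) = 1

Answer: 1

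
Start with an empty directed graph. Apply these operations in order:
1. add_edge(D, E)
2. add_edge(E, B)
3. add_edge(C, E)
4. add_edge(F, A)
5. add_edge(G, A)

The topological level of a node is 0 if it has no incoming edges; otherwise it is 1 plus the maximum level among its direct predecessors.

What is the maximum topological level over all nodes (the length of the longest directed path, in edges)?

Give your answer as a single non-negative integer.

Op 1: add_edge(D, E). Edges now: 1
Op 2: add_edge(E, B). Edges now: 2
Op 3: add_edge(C, E). Edges now: 3
Op 4: add_edge(F, A). Edges now: 4
Op 5: add_edge(G, A). Edges now: 5
Compute levels (Kahn BFS):
  sources (in-degree 0): C, D, F, G
  process C: level=0
    C->E: in-degree(E)=1, level(E)>=1
  process D: level=0
    D->E: in-degree(E)=0, level(E)=1, enqueue
  process F: level=0
    F->A: in-degree(A)=1, level(A)>=1
  process G: level=0
    G->A: in-degree(A)=0, level(A)=1, enqueue
  process E: level=1
    E->B: in-degree(B)=0, level(B)=2, enqueue
  process A: level=1
  process B: level=2
All levels: A:1, B:2, C:0, D:0, E:1, F:0, G:0
max level = 2

Answer: 2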